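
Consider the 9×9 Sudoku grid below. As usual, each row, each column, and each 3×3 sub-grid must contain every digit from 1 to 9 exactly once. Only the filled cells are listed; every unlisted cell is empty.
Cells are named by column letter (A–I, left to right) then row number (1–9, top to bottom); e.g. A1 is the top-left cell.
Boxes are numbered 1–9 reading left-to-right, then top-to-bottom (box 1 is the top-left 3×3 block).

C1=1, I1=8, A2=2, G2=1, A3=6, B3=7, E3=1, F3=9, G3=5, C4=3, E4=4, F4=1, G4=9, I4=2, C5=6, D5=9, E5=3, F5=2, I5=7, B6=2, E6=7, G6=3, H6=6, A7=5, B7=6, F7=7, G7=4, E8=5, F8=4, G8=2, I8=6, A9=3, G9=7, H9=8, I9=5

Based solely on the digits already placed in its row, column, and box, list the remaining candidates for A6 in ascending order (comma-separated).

Row 6 already contains {2, 3, 6, 7}.
Column A already contains {2, 3, 5, 6}.
Its 3×3 block (box 4) already contains {2, 3, 6}.
Removing those from 1–9 leaves {1, 4, 8, 9} as the candidates for A6.

1,4,8,9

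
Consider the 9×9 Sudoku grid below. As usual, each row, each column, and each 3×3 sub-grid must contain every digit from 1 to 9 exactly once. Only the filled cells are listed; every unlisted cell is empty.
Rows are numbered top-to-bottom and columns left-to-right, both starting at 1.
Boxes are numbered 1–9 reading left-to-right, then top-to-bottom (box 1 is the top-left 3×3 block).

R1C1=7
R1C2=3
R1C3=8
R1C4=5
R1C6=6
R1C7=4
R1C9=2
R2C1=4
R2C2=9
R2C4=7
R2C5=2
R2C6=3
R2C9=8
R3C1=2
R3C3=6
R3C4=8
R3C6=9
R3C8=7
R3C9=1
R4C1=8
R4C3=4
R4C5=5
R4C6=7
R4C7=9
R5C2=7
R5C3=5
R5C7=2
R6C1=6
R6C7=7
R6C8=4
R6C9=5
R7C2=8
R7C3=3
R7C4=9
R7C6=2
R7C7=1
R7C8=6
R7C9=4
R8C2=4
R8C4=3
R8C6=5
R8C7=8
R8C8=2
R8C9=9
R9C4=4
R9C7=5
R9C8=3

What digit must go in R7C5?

Row 7 already contains {1, 2, 3, 4, 6, 8, 9}.
Column 5 already contains {2, 5}.
Its 3×3 block (box 8) already contains {2, 3, 4, 5, 9}.
The only value from 1–9 not eliminated is 7, so R7C5 = 7.

7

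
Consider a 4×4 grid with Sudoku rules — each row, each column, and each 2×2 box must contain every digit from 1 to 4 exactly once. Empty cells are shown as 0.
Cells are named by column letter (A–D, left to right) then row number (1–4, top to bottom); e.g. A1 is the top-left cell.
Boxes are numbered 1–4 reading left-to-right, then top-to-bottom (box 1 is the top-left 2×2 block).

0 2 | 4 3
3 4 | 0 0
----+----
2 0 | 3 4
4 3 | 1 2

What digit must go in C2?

2

Row 2 already contains {3, 4}.
Column C already contains {1, 3, 4}.
Its 2×2 block (box 2) already contains {3, 4}.
The only value from 1–4 not eliminated is 2, so C2 = 2.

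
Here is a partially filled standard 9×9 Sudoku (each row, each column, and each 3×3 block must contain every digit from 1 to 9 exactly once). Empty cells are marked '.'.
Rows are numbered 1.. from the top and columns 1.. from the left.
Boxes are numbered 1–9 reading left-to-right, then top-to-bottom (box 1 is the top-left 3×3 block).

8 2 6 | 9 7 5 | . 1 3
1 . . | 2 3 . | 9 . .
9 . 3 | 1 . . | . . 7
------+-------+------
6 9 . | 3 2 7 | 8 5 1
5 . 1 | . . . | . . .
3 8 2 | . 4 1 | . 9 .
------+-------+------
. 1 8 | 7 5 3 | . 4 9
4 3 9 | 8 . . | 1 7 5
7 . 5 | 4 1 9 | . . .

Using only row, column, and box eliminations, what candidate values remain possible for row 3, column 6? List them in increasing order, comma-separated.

Row 3 already contains {1, 3, 7, 9}.
Column 6 already contains {1, 3, 5, 7, 9}.
Its 3×3 block (box 2) already contains {1, 2, 3, 5, 7, 9}.
Removing those from 1–9 leaves {4, 6, 8} as the candidates for row 3, column 6.

4,6,8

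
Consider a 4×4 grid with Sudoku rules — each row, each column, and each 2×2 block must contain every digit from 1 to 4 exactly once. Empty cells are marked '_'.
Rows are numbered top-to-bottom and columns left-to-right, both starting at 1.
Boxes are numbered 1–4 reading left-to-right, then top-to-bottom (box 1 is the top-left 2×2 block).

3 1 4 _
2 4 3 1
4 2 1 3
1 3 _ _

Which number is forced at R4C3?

2

Row 4 already contains {1, 3}.
Column 3 already contains {1, 3, 4}.
Its 2×2 block (box 4) already contains {1, 3}.
The only value from 1–4 not eliminated is 2, so R4C3 = 2.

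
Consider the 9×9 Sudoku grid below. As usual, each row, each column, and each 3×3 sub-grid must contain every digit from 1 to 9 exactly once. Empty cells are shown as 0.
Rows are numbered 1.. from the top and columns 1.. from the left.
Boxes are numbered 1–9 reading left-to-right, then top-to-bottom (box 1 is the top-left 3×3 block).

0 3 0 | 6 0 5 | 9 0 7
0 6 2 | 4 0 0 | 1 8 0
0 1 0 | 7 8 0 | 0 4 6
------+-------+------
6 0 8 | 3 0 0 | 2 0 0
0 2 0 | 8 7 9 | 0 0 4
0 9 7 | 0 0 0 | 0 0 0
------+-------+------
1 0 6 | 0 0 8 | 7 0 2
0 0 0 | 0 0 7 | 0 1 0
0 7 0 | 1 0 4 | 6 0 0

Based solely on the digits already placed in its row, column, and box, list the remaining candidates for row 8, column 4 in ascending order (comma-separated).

2,5,9

Row 8 already contains {1, 7}.
Column 4 already contains {1, 3, 4, 6, 7, 8}.
Its 3×3 block (box 8) already contains {1, 4, 7, 8}.
Removing those from 1–9 leaves {2, 5, 9} as the candidates for row 8, column 4.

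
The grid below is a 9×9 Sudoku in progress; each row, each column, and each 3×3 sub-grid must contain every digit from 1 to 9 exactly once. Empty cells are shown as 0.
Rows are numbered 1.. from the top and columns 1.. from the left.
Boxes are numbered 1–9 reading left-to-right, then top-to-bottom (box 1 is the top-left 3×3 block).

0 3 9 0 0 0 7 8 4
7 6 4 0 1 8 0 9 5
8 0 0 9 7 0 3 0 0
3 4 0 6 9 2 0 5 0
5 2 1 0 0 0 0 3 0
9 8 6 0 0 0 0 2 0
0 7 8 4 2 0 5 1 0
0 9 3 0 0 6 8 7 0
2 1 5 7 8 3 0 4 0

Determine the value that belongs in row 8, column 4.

Cell row 8, column 4 itself could take any of {1, 5} by direct elimination.
Consider where 1 can go in box 8.
row 7, column 6 is out (row 7 already has a 1).
row 8, column 5 is out (column 5 already has a 1).
So the only cell in box 8 that can hold 1 is row 8, column 4.
Therefore row 8, column 4 = 1.

1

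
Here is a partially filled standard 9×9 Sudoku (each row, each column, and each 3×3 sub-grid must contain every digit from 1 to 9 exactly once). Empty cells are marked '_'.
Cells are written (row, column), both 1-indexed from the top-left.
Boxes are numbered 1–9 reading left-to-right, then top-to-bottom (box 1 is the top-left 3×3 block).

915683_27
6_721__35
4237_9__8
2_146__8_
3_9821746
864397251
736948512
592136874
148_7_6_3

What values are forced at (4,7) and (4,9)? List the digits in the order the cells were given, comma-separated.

For (4,7):
  Consider where 3 can go in row 4.
  (4,2) is out (column 2 already has a 3).
  (4,6) is out (column 6 already has a 3).
  (4,9) is out (column 9 already has a 3).
  So the only cell in row 4 that can hold 3 is (4,7).
  So (4,7) = 3.
For (4,9):
  Row 4 already contains {1, 2, 4, 6, 8}.
  Column 9 already contains {1, 2, 3, 4, 5, 6, 7, 8}.
  Its 3×3 block (box 6) already contains {1, 2, 4, 5, 6, 7, 8}.
  The only value from 1–9 not eliminated is 9, so (4,9) = 9.

3,9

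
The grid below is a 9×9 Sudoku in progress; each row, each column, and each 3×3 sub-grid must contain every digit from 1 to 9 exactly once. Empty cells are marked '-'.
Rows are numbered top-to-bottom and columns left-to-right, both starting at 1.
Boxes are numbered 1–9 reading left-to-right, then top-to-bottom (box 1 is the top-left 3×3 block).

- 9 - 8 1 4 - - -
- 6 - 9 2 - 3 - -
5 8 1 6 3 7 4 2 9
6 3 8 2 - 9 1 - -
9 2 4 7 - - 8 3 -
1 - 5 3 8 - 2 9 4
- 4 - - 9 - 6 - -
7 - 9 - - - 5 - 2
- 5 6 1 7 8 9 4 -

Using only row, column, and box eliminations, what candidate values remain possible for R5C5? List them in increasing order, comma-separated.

5,6

Row 5 already contains {2, 3, 4, 7, 8, 9}.
Column 5 already contains {1, 2, 3, 7, 8, 9}.
Its 3×3 block (box 5) already contains {2, 3, 7, 8, 9}.
Removing those from 1–9 leaves {5, 6} as the candidates for R5C5.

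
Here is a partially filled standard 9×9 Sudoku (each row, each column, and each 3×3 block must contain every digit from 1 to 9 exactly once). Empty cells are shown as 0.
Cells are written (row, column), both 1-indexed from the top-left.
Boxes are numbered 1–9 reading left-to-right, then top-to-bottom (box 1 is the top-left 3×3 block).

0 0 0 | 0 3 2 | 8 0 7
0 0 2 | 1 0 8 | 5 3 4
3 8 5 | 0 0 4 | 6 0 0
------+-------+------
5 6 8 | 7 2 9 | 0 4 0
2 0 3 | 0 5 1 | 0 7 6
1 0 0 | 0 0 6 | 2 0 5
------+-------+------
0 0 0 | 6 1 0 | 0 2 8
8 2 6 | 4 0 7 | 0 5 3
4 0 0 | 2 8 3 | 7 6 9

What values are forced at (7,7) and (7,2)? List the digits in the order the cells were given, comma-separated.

4,3

For (7,7):
  Row 7 already contains {1, 2, 6, 8}.
  Column 7 already contains {2, 5, 6, 7, 8}.
  Its 3×3 block (box 9) already contains {2, 3, 5, 6, 7, 8, 9}.
  The only value from 1–9 not eliminated is 4, so (7,7) = 4.
For (7,2):
  Consider where 3 can go in row 7.
  (7,1) is out (column 1 already has a 3).
  (7,3) is out (column 3 already has a 3).
  (7,6) is out (column 6 already has a 3).
  (7,7) is out (box 9 already has a 3).
  So the only cell in row 7 that can hold 3 is (7,2).
  So (7,2) = 3.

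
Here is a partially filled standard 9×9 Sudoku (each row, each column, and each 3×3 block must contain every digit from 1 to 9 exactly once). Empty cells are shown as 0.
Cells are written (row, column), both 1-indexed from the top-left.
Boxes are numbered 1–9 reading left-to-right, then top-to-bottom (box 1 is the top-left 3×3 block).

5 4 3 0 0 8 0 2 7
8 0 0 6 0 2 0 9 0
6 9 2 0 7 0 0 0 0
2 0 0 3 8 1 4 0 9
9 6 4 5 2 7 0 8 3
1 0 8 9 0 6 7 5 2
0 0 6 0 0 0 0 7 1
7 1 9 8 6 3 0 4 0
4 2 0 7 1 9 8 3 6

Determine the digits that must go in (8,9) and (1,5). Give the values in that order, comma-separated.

For (8,9):
  Row 8 already contains {1, 3, 4, 6, 7, 8, 9}.
  Column 9 already contains {1, 2, 3, 6, 7, 9}.
  Its 3×3 block (box 9) already contains {1, 3, 4, 6, 7, 8}.
  The only value from 1–9 not eliminated is 5, so (8,9) = 5.
For (1,5):
  Row 1 already contains {2, 3, 4, 5, 7, 8}.
  Column 5 already contains {1, 2, 6, 7, 8}.
  Its 3×3 block (box 2) already contains {2, 6, 7, 8}.
  The only value from 1–9 not eliminated is 9, so (1,5) = 9.

5,9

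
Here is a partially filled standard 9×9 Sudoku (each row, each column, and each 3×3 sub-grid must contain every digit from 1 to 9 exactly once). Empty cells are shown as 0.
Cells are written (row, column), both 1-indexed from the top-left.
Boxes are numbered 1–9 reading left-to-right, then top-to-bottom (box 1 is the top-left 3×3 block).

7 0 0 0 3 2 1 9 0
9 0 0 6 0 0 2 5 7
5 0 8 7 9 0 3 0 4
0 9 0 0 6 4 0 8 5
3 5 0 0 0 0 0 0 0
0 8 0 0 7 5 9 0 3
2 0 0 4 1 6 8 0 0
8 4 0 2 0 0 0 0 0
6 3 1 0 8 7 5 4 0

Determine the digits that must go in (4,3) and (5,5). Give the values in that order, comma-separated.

For (4,3):
  Consider where 2 can go in row 4.
  (4,1) is out (column 1 already has a 2).
  (4,4) is out (column 4 already has a 2).
  (4,7) is out (column 7 already has a 2).
  So the only cell in row 4 that can hold 2 is (4,3).
  So (4,3) = 2.
For (5,5):
  Row 5 already contains {3, 5}.
  Column 5 already contains {1, 3, 6, 7, 8, 9}.
  Its 3×3 block (box 5) already contains {4, 5, 6, 7}.
  The only value from 1–9 not eliminated is 2, so (5,5) = 2.

2,2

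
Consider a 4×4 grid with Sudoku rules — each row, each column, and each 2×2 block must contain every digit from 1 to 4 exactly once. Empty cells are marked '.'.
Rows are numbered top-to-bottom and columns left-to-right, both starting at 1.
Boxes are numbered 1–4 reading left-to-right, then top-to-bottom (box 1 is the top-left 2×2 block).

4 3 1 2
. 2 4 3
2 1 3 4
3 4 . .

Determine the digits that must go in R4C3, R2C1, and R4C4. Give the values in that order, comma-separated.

For R4C3:
  Row 4 already contains {3, 4}.
  Column 3 already contains {1, 3, 4}.
  Its 2×2 block (box 4) already contains {3, 4}.
  The only value from 1–4 not eliminated is 2, so R4C3 = 2.
For R2C1:
  Row 2 already contains {2, 3, 4}.
  Column 1 already contains {2, 3, 4}.
  Its 2×2 block (box 1) already contains {2, 3, 4}.
  The only value from 1–4 not eliminated is 1, so R2C1 = 1.
For R4C4:
  Row 4 already contains {3, 4}.
  Column 4 already contains {2, 3, 4}.
  Its 2×2 block (box 4) already contains {3, 4}.
  The only value from 1–4 not eliminated is 1, so R4C4 = 1.

2,1,1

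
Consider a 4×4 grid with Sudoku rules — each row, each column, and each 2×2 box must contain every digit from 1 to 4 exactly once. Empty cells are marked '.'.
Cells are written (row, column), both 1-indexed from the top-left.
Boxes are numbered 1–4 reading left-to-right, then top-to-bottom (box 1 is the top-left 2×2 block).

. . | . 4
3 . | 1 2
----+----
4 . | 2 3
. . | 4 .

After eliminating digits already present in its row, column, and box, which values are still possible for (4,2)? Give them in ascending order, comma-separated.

Row 4 already contains {4}.
Column 2 already contains {}.
Its 2×2 block (box 3) already contains {4}.
Removing those from 1–4 leaves {1, 2, 3} as the candidates for (4,2).

1,2,3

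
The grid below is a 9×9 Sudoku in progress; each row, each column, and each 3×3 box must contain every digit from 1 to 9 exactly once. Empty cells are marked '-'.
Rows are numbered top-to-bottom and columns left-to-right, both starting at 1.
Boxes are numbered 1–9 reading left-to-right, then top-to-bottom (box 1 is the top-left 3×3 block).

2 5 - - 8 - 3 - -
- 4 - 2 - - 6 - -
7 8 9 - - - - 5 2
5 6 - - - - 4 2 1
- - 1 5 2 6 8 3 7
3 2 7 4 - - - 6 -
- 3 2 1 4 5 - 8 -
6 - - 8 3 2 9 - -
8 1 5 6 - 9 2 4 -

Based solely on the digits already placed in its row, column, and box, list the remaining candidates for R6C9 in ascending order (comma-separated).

5,9

Row 6 already contains {2, 3, 4, 6, 7}.
Column 9 already contains {1, 2, 7}.
Its 3×3 block (box 6) already contains {1, 2, 3, 4, 6, 7, 8}.
Removing those from 1–9 leaves {5, 9} as the candidates for R6C9.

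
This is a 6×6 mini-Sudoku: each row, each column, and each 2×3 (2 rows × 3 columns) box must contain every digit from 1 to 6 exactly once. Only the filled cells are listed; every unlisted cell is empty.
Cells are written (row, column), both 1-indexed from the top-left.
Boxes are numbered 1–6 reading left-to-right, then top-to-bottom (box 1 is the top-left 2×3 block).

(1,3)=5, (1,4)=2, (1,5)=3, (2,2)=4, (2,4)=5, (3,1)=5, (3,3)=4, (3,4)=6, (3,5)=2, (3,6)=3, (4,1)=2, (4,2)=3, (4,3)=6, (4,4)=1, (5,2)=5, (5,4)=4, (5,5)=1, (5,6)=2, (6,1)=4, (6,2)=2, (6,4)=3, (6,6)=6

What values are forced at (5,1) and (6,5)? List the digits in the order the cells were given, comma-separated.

For (5,1):
  Consider where 6 can go in box 5.
  (5,3) is out (column 3 already has a 6).
  (6,3) is out (row 6 already has a 6).
  So the only cell in box 5 that can hold 6 is (5,1).
  So (5,1) = 6.
For (6,5):
  Row 6 already contains {2, 3, 4, 6}.
  Column 5 already contains {1, 2, 3}.
  Its 2×3 block (box 6) already contains {1, 2, 3, 4, 6}.
  The only value from 1–6 not eliminated is 5, so (6,5) = 5.

6,5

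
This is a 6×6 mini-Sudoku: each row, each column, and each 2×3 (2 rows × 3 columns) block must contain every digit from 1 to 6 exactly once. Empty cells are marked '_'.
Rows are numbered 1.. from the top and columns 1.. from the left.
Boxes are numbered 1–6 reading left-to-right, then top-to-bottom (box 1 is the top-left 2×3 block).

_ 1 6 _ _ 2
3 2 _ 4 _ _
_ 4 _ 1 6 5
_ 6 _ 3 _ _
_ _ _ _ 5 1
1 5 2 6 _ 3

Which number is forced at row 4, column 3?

1

Cell row 4, column 3 itself could take any of {1, 5} by direct elimination.
Consider where 1 can go in column 3.
row 2, column 3 is out (box 1 already has a 1).
row 3, column 3 is out (row 3 already has a 1).
row 5, column 3 is out (row 5 already has a 1).
So the only cell in column 3 that can hold 1 is row 4, column 3.
Therefore row 4, column 3 = 1.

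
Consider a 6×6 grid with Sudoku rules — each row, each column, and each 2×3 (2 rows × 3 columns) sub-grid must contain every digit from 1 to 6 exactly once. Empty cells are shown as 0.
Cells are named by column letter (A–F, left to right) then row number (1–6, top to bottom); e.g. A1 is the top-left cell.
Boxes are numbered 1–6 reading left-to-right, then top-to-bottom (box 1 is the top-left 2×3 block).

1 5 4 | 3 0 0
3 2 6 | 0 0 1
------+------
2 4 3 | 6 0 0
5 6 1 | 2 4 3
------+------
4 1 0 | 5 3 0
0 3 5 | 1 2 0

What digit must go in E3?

Cell E3 itself could take any of {1, 5} by direct elimination.
Consider where 1 can go in row 3.
F3 is out (column F already has a 1).
So the only cell in row 3 that can hold 1 is E3.
Therefore E3 = 1.

1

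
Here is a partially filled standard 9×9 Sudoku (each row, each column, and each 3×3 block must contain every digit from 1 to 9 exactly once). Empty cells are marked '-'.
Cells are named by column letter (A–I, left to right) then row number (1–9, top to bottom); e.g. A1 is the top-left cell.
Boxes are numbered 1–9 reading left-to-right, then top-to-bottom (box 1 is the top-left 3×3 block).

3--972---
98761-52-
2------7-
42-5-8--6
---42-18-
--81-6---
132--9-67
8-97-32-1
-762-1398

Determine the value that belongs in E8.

Cell E8 itself could take any of {4, 5, 6} by direct elimination.
Consider where 6 can go in row 8.
B8 is out (box 7 already has a 6).
H8 is out (column H already has a 6).
So the only cell in row 8 that can hold 6 is E8.
Therefore E8 = 6.

6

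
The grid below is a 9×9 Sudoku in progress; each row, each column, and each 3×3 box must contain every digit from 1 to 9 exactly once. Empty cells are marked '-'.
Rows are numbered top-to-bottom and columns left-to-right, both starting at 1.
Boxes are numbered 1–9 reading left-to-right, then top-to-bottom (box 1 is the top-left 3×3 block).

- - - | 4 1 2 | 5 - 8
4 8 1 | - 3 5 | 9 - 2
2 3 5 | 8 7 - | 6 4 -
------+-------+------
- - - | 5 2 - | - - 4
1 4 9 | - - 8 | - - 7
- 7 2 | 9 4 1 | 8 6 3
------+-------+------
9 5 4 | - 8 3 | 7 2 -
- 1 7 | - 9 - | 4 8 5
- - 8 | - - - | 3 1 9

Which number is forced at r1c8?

Cell r1c8 itself could take any of {3, 7} by direct elimination.
Consider where 3 can go in box 3.
r2c8 is out (row 2 already has a 3).
r3c9 is out (row 3 already has a 3).
So the only cell in box 3 that can hold 3 is r1c8.
Therefore r1c8 = 3.

3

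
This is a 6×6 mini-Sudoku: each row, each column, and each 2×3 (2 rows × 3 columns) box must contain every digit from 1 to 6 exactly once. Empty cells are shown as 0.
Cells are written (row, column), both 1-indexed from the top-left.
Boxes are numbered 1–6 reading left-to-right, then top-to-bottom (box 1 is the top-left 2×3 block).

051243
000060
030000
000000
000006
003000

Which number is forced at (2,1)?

3

Cell (2,1) itself could take any of {2, 3, 4} by direct elimination.
Consider where 3 can go in column 1.
(1,1) is out (row 1 already has a 3).
(3,1) is out (row 3 already has a 3).
(4,1) is out (box 3 already has a 3).
(5,1) is out (box 5 already has a 3).
(6,1) is out (row 6 already has a 3).
So the only cell in column 1 that can hold 3 is (2,1).
Therefore (2,1) = 3.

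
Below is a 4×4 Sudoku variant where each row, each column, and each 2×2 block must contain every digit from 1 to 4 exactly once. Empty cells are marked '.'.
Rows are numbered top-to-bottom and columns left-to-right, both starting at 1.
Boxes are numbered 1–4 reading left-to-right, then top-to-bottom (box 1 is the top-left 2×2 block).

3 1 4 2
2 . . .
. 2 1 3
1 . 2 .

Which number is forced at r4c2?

Cell r4c2 itself could take any of {3, 4} by direct elimination.
Consider where 3 can go in row 4.
r4c4 is out (column 4 already has a 3).
So the only cell in row 4 that can hold 3 is r4c2.
Therefore r4c2 = 3.

3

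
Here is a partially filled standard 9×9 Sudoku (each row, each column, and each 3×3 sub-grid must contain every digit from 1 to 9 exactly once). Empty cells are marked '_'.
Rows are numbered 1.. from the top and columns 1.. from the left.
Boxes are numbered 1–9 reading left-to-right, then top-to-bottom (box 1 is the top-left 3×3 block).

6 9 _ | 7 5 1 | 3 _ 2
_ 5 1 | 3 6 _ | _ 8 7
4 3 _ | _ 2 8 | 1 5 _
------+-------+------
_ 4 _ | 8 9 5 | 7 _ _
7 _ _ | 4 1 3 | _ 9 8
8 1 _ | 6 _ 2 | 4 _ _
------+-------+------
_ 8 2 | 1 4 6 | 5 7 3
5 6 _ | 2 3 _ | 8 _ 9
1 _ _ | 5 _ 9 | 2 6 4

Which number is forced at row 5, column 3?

Cell row 5, column 3 itself could take any of {5, 6} by direct elimination.
Consider where 5 can go in row 5.
row 5, column 2 is out (column 2 already has a 5).
row 5, column 7 is out (column 7 already has a 5).
So the only cell in row 5 that can hold 5 is row 5, column 3.
Therefore row 5, column 3 = 5.

5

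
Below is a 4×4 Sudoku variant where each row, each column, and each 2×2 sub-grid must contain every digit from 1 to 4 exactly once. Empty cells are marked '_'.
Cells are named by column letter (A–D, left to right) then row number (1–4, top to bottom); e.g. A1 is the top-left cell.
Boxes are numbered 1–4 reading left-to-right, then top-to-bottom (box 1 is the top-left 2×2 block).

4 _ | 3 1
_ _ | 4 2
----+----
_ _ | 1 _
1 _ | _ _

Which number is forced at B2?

1

Cell B2 itself could take any of {1, 3} by direct elimination.
Consider where 1 can go in row 2.
A2 is out (column A already has a 1).
So the only cell in row 2 that can hold 1 is B2.
Therefore B2 = 1.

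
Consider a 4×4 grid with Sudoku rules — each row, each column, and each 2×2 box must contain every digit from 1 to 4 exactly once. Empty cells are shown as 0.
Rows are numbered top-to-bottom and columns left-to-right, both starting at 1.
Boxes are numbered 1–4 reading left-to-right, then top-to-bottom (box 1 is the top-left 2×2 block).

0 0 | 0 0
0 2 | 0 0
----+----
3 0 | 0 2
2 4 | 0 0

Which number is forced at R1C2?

Cell R1C2 itself could take any of {1, 3} by direct elimination.
Consider where 3 can go in box 1.
R1C1 is out (column 1 already has a 3).
R2C1 is out (column 1 already has a 3).
So the only cell in box 1 that can hold 3 is R1C2.
Therefore R1C2 = 3.

3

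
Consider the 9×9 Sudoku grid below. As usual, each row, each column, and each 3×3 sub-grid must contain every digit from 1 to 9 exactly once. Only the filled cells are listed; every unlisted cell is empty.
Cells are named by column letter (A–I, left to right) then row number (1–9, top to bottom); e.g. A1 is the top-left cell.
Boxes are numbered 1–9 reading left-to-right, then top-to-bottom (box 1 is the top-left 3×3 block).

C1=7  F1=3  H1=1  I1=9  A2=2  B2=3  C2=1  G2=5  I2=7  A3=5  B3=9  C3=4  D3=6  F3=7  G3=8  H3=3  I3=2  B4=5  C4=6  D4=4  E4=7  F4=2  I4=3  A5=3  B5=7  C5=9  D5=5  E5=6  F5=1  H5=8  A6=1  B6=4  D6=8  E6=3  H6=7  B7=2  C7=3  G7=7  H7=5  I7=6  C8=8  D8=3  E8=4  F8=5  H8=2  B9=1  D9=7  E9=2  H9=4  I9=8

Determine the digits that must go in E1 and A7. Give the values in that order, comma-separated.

5,4

For E1:
  Consider where 5 can go in row 1.
  A1 is out (column A already has a 5).
  B1 is out (column B already has a 5).
  D1 is out (column D already has a 5).
  G1 is out (column G already has a 5).
  So the only cell in row 1 that can hold 5 is E1.
  So E1 = 5.
For A7:
  Consider where 4 can go in box 7.
  A8 is out (row 8 already has a 4).
  B8 is out (row 8 already has a 4).
  A9 is out (row 9 already has a 4).
  C9 is out (row 9 already has a 4).
  So the only cell in box 7 that can hold 4 is A7.
  So A7 = 4.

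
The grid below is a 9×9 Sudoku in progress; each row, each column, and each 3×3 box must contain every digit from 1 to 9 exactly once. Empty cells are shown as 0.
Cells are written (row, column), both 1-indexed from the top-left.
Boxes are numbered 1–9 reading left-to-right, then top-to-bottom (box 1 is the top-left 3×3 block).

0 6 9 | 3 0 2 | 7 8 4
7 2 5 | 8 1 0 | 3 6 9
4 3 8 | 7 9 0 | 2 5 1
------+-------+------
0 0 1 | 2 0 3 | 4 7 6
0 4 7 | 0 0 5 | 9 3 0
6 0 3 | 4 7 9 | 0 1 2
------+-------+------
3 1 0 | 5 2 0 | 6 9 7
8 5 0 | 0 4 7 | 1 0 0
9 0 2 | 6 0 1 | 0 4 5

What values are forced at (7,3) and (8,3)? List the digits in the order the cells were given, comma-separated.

For (7,3):
  Row 7 already contains {1, 2, 3, 5, 6, 7, 9}.
  Column 3 already contains {1, 2, 3, 5, 7, 8, 9}.
  Its 3×3 block (box 7) already contains {1, 2, 3, 5, 8, 9}.
  The only value from 1–9 not eliminated is 4, so (7,3) = 4.
For (8,3):
  Row 8 already contains {1, 4, 5, 7, 8}.
  Column 3 already contains {1, 2, 3, 5, 7, 8, 9}.
  Its 3×3 block (box 7) already contains {1, 2, 3, 5, 8, 9}.
  The only value from 1–9 not eliminated is 6, so (8,3) = 6.

4,6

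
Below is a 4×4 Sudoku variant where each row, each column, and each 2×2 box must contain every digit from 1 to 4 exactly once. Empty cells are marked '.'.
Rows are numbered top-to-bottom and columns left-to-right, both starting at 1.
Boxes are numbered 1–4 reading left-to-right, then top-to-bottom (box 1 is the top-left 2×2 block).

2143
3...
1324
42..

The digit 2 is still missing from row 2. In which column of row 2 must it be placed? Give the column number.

4

Consider where 2 can go in row 2.
R2C2 is out (column 2 already has a 2).
R2C3 is out (column 3 already has a 2).
So the only cell in row 2 that can hold 2 is R2C4.
That is column 4.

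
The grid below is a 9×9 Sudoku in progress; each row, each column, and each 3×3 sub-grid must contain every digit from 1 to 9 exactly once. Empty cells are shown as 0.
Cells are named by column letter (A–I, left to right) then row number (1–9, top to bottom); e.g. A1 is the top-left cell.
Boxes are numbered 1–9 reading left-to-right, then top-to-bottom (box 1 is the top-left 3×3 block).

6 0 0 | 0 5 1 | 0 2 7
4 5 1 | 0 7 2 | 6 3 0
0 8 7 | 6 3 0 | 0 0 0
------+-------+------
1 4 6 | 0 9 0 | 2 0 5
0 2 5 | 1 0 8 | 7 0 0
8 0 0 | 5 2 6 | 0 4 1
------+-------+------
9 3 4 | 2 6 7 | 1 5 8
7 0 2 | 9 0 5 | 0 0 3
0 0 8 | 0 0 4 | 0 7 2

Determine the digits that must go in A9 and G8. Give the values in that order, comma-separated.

5,4

For A9:
  Row 9 already contains {2, 4, 7, 8}.
  Column A already contains {1, 4, 6, 7, 8, 9}.
  Its 3×3 block (box 7) already contains {2, 3, 4, 7, 8, 9}.
  The only value from 1–9 not eliminated is 5, so A9 = 5.
For G8:
  Row 8 already contains {2, 3, 5, 7, 9}.
  Column G already contains {1, 2, 6, 7}.
  Its 3×3 block (box 9) already contains {1, 2, 3, 5, 7, 8}.
  The only value from 1–9 not eliminated is 4, so G8 = 4.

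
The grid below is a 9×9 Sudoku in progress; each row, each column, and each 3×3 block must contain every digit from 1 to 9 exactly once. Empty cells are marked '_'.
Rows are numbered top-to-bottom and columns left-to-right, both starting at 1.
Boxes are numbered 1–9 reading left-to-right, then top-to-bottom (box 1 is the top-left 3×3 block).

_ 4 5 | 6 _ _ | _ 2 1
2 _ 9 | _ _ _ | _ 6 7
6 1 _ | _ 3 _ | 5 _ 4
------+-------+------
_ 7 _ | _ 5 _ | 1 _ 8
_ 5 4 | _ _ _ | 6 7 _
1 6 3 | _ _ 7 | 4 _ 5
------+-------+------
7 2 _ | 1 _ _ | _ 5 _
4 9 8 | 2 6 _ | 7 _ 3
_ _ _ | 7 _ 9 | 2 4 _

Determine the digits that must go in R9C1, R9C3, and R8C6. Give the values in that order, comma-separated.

For R9C1:
  Consider where 5 can go in box 7.
  R7C3 is out (row 7 already has a 5).
  R9C2 is out (column 2 already has a 5).
  R9C3 is out (column 3 already has a 5).
  So the only cell in box 7 that can hold 5 is R9C1.
  So R9C1 = 5.
For R9C3:
  Consider where 1 can go in box 7.
  R7C3 is out (row 7 already has a 1).
  R9C1 is out (column 1 already has a 1).
  R9C2 is out (column 2 already has a 1).
  So the only cell in box 7 that can hold 1 is R9C3.
  So R9C3 = 1.
For R8C6:
  Row 8 already contains {2, 3, 4, 6, 7, 8, 9}.
  Column 6 already contains {7, 9}.
  Its 3×3 block (box 8) already contains {1, 2, 6, 7, 9}.
  The only value from 1–9 not eliminated is 5, so R8C6 = 5.

5,1,5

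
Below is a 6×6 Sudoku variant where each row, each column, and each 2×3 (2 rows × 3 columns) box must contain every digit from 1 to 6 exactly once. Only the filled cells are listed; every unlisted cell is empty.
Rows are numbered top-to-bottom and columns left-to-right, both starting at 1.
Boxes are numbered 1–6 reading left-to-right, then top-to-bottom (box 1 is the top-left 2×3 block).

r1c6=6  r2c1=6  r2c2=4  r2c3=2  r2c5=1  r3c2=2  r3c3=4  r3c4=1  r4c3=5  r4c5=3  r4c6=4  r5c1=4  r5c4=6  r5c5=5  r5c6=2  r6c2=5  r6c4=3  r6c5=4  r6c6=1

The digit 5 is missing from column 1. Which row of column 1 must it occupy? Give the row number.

1

Consider where 5 can go in column 1.
r3c1 is out (box 3 already has a 5).
r4c1 is out (row 4 already has a 5).
r6c1 is out (row 6 already has a 5).
So the only cell in column 1 that can hold 5 is r1c1.
That is row 1.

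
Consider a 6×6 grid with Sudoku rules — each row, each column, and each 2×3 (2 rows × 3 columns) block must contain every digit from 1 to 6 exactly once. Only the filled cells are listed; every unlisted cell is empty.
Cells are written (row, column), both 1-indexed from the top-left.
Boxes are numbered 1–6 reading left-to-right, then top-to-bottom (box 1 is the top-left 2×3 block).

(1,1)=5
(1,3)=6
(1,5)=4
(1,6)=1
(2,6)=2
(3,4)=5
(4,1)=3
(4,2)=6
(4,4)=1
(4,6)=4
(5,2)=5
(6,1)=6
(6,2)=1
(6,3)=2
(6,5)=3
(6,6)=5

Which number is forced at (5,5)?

1

Cell (5,5) itself could take any of {1, 2, 6} by direct elimination.
Consider where 1 can go in box 6.
(5,4) is out (column 4 already has a 1).
(5,6) is out (column 6 already has a 1).
(6,4) is out (row 6 already has a 1).
So the only cell in box 6 that can hold 1 is (5,5).
Therefore (5,5) = 1.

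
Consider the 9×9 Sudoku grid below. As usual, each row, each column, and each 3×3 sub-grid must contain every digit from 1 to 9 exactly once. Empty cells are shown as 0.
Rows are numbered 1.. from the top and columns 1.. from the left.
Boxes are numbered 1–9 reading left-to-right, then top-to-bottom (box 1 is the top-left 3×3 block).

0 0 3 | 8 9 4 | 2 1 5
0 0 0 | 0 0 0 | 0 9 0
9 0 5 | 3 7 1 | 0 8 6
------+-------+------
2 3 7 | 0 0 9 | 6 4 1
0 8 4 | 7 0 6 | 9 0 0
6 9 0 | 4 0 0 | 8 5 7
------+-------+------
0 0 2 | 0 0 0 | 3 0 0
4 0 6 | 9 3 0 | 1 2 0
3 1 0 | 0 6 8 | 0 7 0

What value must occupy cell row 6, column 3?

1

Row 6 already contains {4, 5, 6, 7, 8, 9}.
Column 3 already contains {2, 3, 4, 5, 6, 7}.
Its 3×3 block (box 4) already contains {2, 3, 4, 6, 7, 8, 9}.
The only value from 1–9 not eliminated is 1, so row 6, column 3 = 1.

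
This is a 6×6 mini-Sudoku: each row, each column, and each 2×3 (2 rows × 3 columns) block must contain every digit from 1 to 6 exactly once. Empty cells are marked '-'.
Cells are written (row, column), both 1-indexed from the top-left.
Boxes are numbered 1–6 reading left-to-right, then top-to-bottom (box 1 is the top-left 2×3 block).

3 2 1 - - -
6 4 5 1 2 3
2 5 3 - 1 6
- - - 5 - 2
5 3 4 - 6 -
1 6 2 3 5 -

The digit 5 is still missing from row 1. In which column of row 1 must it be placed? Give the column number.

Consider where 5 can go in row 1.
(1,4) is out (column 4 already has a 5).
(1,5) is out (column 5 already has a 5).
So the only cell in row 1 that can hold 5 is (1,6).
That is column 6.

6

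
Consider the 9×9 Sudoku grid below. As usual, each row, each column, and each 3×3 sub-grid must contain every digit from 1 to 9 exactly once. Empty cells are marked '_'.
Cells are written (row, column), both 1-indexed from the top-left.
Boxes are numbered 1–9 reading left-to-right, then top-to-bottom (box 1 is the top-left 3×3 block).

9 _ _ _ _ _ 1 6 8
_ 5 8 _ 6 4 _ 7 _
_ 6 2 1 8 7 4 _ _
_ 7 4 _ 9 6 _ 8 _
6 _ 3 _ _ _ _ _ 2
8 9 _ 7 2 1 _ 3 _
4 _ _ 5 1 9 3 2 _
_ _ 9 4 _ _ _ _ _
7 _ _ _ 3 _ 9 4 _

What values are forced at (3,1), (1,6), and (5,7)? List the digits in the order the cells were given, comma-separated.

3,3,7

For (3,1):
  Row 3 already contains {1, 2, 4, 6, 7, 8}.
  Column 1 already contains {4, 6, 7, 8, 9}.
  Its 3×3 block (box 1) already contains {2, 5, 6, 8, 9}.
  The only value from 1–9 not eliminated is 3, so (3,1) = 3.
For (1,6):
  Consider where 3 can go in column 6.
  (5,6) is out (row 5 already has a 3).
  (8,6) is out (box 8 already has a 3).
  (9,6) is out (row 9 already has a 3).
  So the only cell in column 6 that can hold 3 is (1,6).
  So (1,6) = 3.
For (5,7):
  Consider where 7 can go in box 6.
  (4,7) is out (row 4 already has a 7).
  (4,9) is out (row 4 already has a 7).
  (5,8) is out (column 8 already has a 7).
  (6,7) is out (row 6 already has a 7).
  (6,9) is out (row 6 already has a 7).
  So the only cell in box 6 that can hold 7 is (5,7).
  So (5,7) = 7.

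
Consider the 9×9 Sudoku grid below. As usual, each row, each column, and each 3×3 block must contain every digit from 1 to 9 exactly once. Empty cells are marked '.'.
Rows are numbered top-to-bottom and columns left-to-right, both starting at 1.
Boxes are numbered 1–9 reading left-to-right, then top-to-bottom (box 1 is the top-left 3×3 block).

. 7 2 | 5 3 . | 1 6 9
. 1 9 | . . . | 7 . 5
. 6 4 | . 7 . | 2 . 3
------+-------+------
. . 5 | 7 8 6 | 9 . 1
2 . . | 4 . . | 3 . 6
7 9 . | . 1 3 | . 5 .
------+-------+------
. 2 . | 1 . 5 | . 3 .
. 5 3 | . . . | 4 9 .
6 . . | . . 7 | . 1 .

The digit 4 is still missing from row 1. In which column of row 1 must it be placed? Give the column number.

6

Consider where 4 can go in row 1.
R1C1 is out (box 1 already has a 4).
So the only cell in row 1 that can hold 4 is R1C6.
That is column 6.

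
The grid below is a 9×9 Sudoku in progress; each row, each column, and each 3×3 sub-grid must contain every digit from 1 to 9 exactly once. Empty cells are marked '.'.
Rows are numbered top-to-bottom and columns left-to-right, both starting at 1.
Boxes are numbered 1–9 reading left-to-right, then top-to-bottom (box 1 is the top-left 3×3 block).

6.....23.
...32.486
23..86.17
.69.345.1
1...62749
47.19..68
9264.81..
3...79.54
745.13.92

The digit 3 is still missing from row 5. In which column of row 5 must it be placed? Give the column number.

Consider where 3 can go in row 5.
R5C2 is out (column 2 already has a 3).
R5C4 is out (column 4 already has a 3).
So the only cell in row 5 that can hold 3 is R5C3.
That is column 3.

3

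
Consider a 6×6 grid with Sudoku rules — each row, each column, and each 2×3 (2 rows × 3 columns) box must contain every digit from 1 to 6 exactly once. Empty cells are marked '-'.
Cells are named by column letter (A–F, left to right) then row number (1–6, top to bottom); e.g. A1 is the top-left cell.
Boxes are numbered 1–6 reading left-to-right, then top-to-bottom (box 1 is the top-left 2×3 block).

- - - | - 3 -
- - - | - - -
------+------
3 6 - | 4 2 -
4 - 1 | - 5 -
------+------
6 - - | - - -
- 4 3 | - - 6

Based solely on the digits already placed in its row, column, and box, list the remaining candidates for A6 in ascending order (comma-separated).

Row 6 already contains {3, 4, 6}.
Column A already contains {3, 4, 6}.
Its 2×3 block (box 5) already contains {3, 4, 6}.
Removing those from 1–6 leaves {1, 2, 5} as the candidates for A6.

1,2,5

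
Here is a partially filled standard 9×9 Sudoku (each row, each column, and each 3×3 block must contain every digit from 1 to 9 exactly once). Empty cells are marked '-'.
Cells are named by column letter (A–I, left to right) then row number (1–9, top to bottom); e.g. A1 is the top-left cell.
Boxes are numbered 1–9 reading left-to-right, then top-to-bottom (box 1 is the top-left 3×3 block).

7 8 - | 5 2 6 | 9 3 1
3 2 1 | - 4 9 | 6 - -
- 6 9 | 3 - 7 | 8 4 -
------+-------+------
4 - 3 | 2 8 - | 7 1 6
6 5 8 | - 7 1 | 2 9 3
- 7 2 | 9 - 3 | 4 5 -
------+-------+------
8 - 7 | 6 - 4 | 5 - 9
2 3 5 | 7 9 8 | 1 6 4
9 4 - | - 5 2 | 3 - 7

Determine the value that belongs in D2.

8

Row 2 already contains {1, 2, 3, 4, 6, 9}.
Column D already contains {2, 3, 5, 6, 7, 9}.
Its 3×3 block (box 2) already contains {2, 3, 4, 5, 6, 7, 9}.
The only value from 1–9 not eliminated is 8, so D2 = 8.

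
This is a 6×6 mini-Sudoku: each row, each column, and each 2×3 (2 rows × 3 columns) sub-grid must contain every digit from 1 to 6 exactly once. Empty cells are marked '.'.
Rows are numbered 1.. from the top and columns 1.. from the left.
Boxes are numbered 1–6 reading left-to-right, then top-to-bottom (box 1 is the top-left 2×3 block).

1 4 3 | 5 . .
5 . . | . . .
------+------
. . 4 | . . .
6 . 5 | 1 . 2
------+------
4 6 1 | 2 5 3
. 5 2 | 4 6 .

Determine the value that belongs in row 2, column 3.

Row 2 already contains {5}.
Column 3 already contains {1, 2, 3, 4, 5}.
Its 2×3 block (box 1) already contains {1, 3, 4, 5}.
The only value from 1–6 not eliminated is 6, so row 2, column 3 = 6.

6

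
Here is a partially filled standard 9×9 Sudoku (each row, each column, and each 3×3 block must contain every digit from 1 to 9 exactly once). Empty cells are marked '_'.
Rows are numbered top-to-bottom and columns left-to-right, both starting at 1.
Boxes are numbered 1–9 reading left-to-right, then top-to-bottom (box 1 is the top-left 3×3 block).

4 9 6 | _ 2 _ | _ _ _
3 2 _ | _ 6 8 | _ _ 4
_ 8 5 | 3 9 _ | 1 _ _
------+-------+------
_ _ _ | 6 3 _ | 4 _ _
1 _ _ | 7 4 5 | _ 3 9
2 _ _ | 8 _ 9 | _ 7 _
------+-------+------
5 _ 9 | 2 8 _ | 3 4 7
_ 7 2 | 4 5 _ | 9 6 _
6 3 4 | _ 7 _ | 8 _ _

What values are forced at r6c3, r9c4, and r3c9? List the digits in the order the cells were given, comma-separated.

For r6c3:
  Row 6 already contains {2, 7, 8, 9}.
  Column 3 already contains {2, 4, 5, 6, 9}.
  Its 3×3 block (box 4) already contains {1, 2}.
  The only value from 1–9 not eliminated is 3, so r6c3 = 3.
For r9c4:
  Consider where 9 can go in column 4.
  r1c4 is out (row 1 already has a 9).
  r2c4 is out (box 2 already has a 9).
  So the only cell in column 4 that can hold 9 is r9c4.
  So r9c4 = 9.
For r3c9:
  Consider where 6 can go in box 3.
  r1c7 is out (row 1 already has a 6). r1c8 is out (row 1 already has a 6). r1c9 is out (row 1 already has a 6). r2c7 is out (row 2 already has a 6). The remaining empty cells in box 3 are similarly blocked.
  So the only cell in box 3 that can hold 6 is r3c9.
  So r3c9 = 6.

3,9,6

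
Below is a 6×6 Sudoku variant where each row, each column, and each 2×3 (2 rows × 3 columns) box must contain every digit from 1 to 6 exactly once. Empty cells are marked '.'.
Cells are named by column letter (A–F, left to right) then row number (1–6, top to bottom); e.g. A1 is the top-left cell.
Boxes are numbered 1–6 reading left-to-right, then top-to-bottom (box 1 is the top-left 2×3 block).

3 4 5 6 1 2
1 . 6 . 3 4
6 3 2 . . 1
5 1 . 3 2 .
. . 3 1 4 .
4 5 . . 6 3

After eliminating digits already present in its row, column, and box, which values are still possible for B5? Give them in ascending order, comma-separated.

Row 5 already contains {1, 3, 4}.
Column B already contains {1, 3, 4, 5}.
Its 2×3 block (box 5) already contains {3, 4, 5}.
Removing those from 1–6 leaves {2, 6} as the candidates for B5.

2,6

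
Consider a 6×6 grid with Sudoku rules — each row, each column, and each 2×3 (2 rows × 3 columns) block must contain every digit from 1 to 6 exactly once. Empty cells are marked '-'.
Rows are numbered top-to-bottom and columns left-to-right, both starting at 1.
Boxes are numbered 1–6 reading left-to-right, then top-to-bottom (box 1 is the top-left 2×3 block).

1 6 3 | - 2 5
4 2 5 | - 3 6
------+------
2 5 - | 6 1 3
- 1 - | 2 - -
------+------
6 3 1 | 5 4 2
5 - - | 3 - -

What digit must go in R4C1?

3

Row 4 already contains {1, 2}.
Column 1 already contains {1, 2, 4, 5, 6}.
Its 2×3 block (box 3) already contains {1, 2, 5}.
The only value from 1–6 not eliminated is 3, so R4C1 = 3.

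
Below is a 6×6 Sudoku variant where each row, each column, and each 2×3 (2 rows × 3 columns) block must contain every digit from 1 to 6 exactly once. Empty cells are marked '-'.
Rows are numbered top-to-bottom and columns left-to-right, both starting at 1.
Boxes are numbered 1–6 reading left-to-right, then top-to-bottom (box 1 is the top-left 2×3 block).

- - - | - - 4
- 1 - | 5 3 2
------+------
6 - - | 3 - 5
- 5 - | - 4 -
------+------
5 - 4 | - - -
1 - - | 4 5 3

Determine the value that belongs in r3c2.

Cell r3c2 itself could take any of {2, 4} by direct elimination.
Consider where 4 can go in box 3.
r3c3 is out (column 3 already has a 4).
r4c1 is out (row 4 already has a 4).
r4c3 is out (row 4 already has a 4).
So the only cell in box 3 that can hold 4 is r3c2.
Therefore r3c2 = 4.

4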